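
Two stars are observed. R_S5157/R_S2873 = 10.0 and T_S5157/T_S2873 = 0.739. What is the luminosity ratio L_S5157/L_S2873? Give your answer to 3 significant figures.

From the Stefan–Boltzmann law, L ∝ R²T⁴, so
L_S5157/L_S2873 = (R_S5157/R_S2873)² (T_S5157/T_S2873)⁴ = (10.0)² × (0.739)⁴ = 100.0 × 0.2982 = 29.82.

29.8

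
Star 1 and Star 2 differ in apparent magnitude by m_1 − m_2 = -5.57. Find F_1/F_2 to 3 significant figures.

F_1/F_2 = 10^(−(m_1 − m_2)/2.5) = 10^(5.57/2.5) = 10^2.228 = 169.0.

169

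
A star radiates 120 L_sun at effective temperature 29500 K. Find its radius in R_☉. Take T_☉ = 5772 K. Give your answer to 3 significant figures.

R/R_☉ = √(L/L_☉) / (T/T_☉)² = √(120) / (5.111)²
       = 10.95 / 26.12 = 0.4194.

0.419 R_☉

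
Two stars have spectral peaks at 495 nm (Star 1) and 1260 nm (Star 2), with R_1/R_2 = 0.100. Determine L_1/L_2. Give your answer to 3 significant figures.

0.420

Wien's law gives T ∝ 1/λ_max, so T_1/T_2 = λ_2/λ_1 = 1260/495 = 2.545.
Then L ∝ R²T⁴ gives L_1/L_2 = (0.100)² × (2.545)⁴ = 0.01000 × 41.98 = 0.4198.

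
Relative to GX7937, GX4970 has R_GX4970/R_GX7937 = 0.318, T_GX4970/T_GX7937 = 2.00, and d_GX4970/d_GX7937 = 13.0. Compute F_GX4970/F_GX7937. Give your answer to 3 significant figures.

L_GX4970/L_GX7937 = (R_GX4970/R_GX7937)²(T_GX4970/T_GX7937)⁴ = (0.318)² × (2.00)⁴ = 1.618.
F_GX4970/F_GX7937 = (L_GX4970/L_GX7937)/(d_GX4970/d_GX7937)² = 1.618 / (13.0)² = 0.009574.

0.00957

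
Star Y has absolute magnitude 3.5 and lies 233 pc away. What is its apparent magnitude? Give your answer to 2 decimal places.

m = M + 5 log₁₀(d/10 pc) = 3.5 + 5 log₁₀(233/10)
  = 3.5 + 5 × 1.367 = 3.5 + 6.84 = 10.34.

10.34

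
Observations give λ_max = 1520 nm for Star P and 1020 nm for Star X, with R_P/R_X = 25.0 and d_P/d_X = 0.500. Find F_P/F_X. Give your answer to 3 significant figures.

Wien's law: T_P/T_X = λ_X/λ_P = 1020/1520 = 0.6711.
L_P/L_X = (R_P/R_X)²(T_P/T_X)⁴ = (25.0)²(0.6711)⁴ = 126.7.
F_P/F_X = (L_P/L_X)/(d_P/d_X)² = 126.7/(0.500)² = 507.0.

507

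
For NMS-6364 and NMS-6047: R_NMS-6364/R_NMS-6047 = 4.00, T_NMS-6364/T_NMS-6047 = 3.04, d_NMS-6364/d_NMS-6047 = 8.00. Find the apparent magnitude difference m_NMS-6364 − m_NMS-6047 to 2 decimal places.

L_NMS-6364/L_NMS-6047 = (4.00)²(3.04)⁴ = 1367.
F_NMS-6364/F_NMS-6047 = (L_NMS-6364/L_NMS-6047)/(d_NMS-6364/d_NMS-6047)² = 1367/64.00 = 21.35.
m_NMS-6364 − m_NMS-6047 = −2.5 log₁₀(21.35) = -3.32.

-3.32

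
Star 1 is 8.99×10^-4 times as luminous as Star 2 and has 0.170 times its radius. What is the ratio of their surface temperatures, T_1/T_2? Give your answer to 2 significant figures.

L ∝ R²T⁴ gives T ∝ (L/R²)^(1/4), so
T_1/T_2 = (8.99×10^-4 / 0.170²)^(1/4) = (0.03111)^(1/4) = 0.4200.

0.42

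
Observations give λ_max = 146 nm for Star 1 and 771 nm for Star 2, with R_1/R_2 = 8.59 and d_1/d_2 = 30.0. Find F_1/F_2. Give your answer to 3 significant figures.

63.8

Wien's law: T_1/T_2 = λ_2/λ_1 = 771/146 = 5.281.
L_1/L_2 = (R_1/R_2)²(T_1/T_2)⁴ = (8.59)²(5.281)⁴ = 5.738×10^4.
F_1/F_2 = (L_1/L_2)/(d_1/d_2)² = 5.738×10^4/(30.0)² = 63.76.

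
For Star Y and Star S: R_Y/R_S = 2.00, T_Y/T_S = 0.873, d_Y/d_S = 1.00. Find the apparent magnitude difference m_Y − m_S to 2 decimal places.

-0.92

L_Y/L_S = (2.00)²(0.873)⁴ = 2.323.
F_Y/F_S = (L_Y/L_S)/(d_Y/d_S)² = 2.323/1.000 = 2.323.
m_Y − m_S = −2.5 log₁₀(2.323) = -0.92.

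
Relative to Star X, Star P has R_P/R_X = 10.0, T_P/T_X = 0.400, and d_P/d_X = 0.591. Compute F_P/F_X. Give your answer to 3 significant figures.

L_P/L_X = (R_P/R_X)²(T_P/T_X)⁴ = (10.0)² × (0.400)⁴ = 2.560.
F_P/F_X = (L_P/L_X)/(d_P/d_X)² = 2.560 / (0.591)² = 7.329.

7.33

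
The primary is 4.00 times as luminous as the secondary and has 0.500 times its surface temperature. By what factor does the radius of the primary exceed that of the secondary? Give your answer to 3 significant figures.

8.00

L ∝ R²T⁴ gives R ∝ √L / T², so
R_p/R_s = √(4.00) / (0.500)² = 2.000 / 0.2500 = 8.000.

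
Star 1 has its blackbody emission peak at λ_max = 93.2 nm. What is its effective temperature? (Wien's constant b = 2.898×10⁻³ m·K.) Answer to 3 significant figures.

T = b/λ_max = 2.898×10⁻³ / (93.2×10⁻⁹) = 3.109×10^4 K.

3.11×10^4 K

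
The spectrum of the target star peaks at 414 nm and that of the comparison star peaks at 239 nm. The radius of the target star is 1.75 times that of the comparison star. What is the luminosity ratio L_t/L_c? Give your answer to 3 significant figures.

Wien's law gives T ∝ 1/λ_max, so T_t/T_c = λ_c/λ_t = 239/414 = 0.5773.
Then L ∝ R²T⁴ gives L_t/L_c = (1.75)² × (0.5773)⁴ = 3.062 × 0.1111 = 0.3401.

0.340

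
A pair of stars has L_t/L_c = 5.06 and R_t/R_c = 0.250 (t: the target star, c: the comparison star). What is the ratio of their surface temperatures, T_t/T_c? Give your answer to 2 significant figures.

3.0

L ∝ R²T⁴ gives T ∝ (L/R²)^(1/4), so
T_t/T_c = (5.06 / 0.250²)^(1/4) = (80.96)^(1/4) = 3.000.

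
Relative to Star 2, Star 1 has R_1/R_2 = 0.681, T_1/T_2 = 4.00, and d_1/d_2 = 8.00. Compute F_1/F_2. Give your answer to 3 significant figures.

1.86

L_1/L_2 = (R_1/R_2)²(T_1/T_2)⁴ = (0.681)² × (4.00)⁴ = 118.7.
F_1/F_2 = (L_1/L_2)/(d_1/d_2)² = 118.7 / (8.00)² = 1.855.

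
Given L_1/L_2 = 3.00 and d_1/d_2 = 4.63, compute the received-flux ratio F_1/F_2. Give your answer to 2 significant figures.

0.14

F = L/(4πd²), so F_1/F_2 = (L_1/L_2) / (d_1/d_2)²
= 3.00 / (4.63)² = 3.00 / 21.44 = 0.1399.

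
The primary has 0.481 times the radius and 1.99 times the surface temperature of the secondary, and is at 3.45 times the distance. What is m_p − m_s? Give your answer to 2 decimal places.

1.29

L_p/L_s = (0.481)²(1.99)⁴ = 3.628.
F_p/F_s = (L_p/L_s)/(d_p/d_s)² = 3.628/11.90 = 0.3048.
m_p − m_s = −2.5 log₁₀(0.3048) = 1.29.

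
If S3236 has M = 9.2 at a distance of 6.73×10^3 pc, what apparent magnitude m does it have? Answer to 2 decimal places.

m = M + 5 log₁₀(d/10 pc) = 9.2 + 5 log₁₀(6.73×10^3/10)
  = 9.2 + 5 × 2.828 = 9.2 + 14.14 = 23.34.

23.34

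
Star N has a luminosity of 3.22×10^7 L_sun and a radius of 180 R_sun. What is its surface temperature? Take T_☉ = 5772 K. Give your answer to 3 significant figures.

3.24×10^4 K

T/T_☉ = (L/L_☉)^(1/4) / (R/R_☉)^(1/2)
T = 5772 × (3.22×10^7)^(1/4) / √(180) = 5772 × 75.33 / 13.42 = 3.241×10^4 K.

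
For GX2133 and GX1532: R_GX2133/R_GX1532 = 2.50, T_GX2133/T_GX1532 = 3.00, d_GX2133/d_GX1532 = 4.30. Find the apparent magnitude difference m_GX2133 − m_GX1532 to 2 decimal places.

-3.59

L_GX2133/L_GX1532 = (2.50)²(3.00)⁴ = 506.2.
F_GX2133/F_GX1532 = (L_GX2133/L_GX1532)/(d_GX2133/d_GX1532)² = 506.2/18.49 = 27.38.
m_GX2133 − m_GX1532 = −2.5 log₁₀(27.38) = -3.59.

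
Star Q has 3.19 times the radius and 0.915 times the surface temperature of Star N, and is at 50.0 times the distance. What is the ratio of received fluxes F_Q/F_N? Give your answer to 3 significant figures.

L_Q/L_N = (R_Q/R_N)²(T_Q/T_N)⁴ = (3.19)² × (0.915)⁴ = 7.133.
F_Q/F_N = (L_Q/L_N)/(d_Q/d_N)² = 7.133 / (50.0)² = 0.002853.

0.00285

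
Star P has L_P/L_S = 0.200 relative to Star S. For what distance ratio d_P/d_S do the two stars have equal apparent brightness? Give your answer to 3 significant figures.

0.447

Equal flux requires L_P/d_P² = L_S/d_S², so d_P/d_S = √(L_P/L_S)
= √(0.200) = 0.4472.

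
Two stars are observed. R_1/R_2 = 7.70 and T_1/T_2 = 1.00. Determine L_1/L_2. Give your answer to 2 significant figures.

59

From the Stefan–Boltzmann law, L ∝ R²T⁴, so
L_1/L_2 = (R_1/R_2)² (T_1/T_2)⁴ = (7.70)² × (1.00)⁴ = 59.29 × 1.000 = 59.29.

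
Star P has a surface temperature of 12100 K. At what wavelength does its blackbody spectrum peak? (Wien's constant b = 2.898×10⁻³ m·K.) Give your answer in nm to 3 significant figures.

λ_max = b/T = 2.898×10⁻³ / 12100 = 2.40×10^-7 m = 239.5 nm.

240 nm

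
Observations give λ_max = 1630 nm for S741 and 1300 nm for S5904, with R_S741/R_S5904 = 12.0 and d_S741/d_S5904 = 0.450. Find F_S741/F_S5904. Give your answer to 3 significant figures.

288

Wien's law: T_S741/T_S5904 = λ_S5904/λ_S741 = 1300/1630 = 0.7975.
L_S741/L_S5904 = (R_S741/R_S5904)²(T_S741/T_S5904)⁴ = (12.0)²(0.7975)⁴ = 58.26.
F_S741/F_S5904 = (L_S741/L_S5904)/(d_S741/d_S5904)² = 58.26/(0.450)² = 287.7.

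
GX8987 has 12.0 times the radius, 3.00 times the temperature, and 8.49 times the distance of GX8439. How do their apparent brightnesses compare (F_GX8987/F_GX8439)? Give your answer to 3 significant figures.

L_GX8987/L_GX8439 = (R_GX8987/R_GX8439)²(T_GX8987/T_GX8439)⁴ = (12.0)² × (3.00)⁴ = 1.166×10^4.
F_GX8987/F_GX8439 = (L_GX8987/L_GX8439)/(d_GX8987/d_GX8439)² = 1.166×10^4 / (8.49)² = 161.8.

162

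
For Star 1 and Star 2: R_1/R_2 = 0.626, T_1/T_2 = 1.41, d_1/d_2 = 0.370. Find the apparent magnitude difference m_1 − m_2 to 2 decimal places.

L_1/L_2 = (0.626)²(1.41)⁴ = 1.549.
F_1/F_2 = (L_1/L_2)/(d_1/d_2)² = 1.549/0.1369 = 11.31.
m_1 − m_2 = −2.5 log₁₀(11.31) = -2.63.

-2.63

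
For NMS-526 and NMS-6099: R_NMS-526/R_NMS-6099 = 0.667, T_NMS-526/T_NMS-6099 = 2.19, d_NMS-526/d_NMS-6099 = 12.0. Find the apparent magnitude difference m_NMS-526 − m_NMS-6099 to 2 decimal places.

L_NMS-526/L_NMS-6099 = (0.667)²(2.19)⁴ = 10.23.
F_NMS-526/F_NMS-6099 = (L_NMS-526/L_NMS-6099)/(d_NMS-526/d_NMS-6099)² = 10.23/144.0 = 0.07107.
m_NMS-526 − m_NMS-6099 = −2.5 log₁₀(0.07107) = 2.87.

2.87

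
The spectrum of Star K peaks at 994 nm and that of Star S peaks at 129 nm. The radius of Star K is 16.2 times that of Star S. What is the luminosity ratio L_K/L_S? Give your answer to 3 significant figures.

0.0744

Wien's law gives T ∝ 1/λ_max, so T_K/T_S = λ_S/λ_K = 129/994 = 0.1298.
Then L ∝ R²T⁴ gives L_K/L_S = (16.2)² × (0.1298)⁴ = 262.4 × 2.837×10^-4 = 0.07445.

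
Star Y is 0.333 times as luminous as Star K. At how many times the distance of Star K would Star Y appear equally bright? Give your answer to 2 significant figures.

0.58

Equal flux requires L_Y/d_Y² = L_K/d_K², so d_Y/d_K = √(L_Y/L_K)
= √(0.333) = 0.5771.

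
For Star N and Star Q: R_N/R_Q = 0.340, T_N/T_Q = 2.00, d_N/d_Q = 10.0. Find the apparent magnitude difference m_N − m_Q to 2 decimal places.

L_N/L_Q = (0.340)²(2.00)⁴ = 1.850.
F_N/F_Q = (L_N/L_Q)/(d_N/d_Q)² = 1.850/100.0 = 0.01850.
m_N − m_Q = −2.5 log₁₀(0.01850) = 4.33.

4.33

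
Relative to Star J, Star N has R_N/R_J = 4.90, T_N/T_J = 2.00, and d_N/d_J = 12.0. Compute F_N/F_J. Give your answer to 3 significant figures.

2.67

L_N/L_J = (R_N/R_J)²(T_N/T_J)⁴ = (4.90)² × (2.00)⁴ = 384.2.
F_N/F_J = (L_N/L_J)/(d_N/d_J)² = 384.2 / (12.0)² = 2.668.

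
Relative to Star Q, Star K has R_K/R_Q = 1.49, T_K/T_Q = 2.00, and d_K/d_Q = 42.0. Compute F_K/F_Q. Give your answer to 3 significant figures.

0.0201

L_K/L_Q = (R_K/R_Q)²(T_K/T_Q)⁴ = (1.49)² × (2.00)⁴ = 35.52.
F_K/F_Q = (L_K/L_Q)/(d_K/d_Q)² = 35.52 / (42.0)² = 0.02014.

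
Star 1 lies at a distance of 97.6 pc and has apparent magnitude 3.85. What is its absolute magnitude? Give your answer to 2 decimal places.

M = m − 5 log₁₀(d/10 pc) = 3.85 − 5 log₁₀(97.6/10)
  = 3.85 − 5 × 0.989 = 3.85 − 4.95 = -1.10.

-1.10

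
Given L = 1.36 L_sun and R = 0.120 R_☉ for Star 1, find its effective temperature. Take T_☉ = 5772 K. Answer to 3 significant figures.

T/T_☉ = (L/L_☉)^(1/4) / (R/R_☉)^(1/2)
T = 5772 × (1.36)^(1/4) / √(0.120) = 5772 × 1.080 / 0.3464 = 1.799×10^4 K.

1.80×10^4 K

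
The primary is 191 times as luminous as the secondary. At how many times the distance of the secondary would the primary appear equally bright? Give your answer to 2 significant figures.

Equal flux requires L_p/d_p² = L_s/d_s², so d_p/d_s = √(L_p/L_s)
= √(191) = 13.82.

14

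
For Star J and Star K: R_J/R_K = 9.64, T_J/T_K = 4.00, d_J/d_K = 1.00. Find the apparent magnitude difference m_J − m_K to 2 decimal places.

L_J/L_K = (9.64)²(4.00)⁴ = 2.379×10^4.
F_J/F_K = (L_J/L_K)/(d_J/d_K)² = 2.379×10^4/1.000 = 2.379×10^4.
m_J − m_K = −2.5 log₁₀(2.379×10^4) = -10.94.

-10.94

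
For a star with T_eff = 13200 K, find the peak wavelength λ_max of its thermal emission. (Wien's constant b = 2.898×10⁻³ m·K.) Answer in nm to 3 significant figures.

λ_max = b/T = 2.898×10⁻³ / 13200 = 2.20×10^-7 m = 219.5 nm.

220 nm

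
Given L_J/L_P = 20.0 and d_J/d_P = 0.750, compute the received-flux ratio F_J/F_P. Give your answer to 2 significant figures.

F = L/(4πd²), so F_J/F_P = (L_J/L_P) / (d_J/d_P)²
= 20.0 / (0.750)² = 20.0 / 0.5625 = 35.56.

36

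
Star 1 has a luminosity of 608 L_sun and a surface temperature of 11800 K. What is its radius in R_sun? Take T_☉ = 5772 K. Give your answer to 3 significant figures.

5.90 R_sun

R/R_☉ = √(L/L_☉) / (T/T_☉)² = √(608) / (2.044)²
       = 24.66 / 4.179 = 5.900.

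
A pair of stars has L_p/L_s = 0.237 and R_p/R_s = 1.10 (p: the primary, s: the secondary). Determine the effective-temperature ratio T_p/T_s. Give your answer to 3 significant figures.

0.665

L ∝ R²T⁴ gives T ∝ (L/R²)^(1/4), so
T_p/T_s = (0.237 / 1.10²)^(1/4) = (0.1959)^(1/4) = 0.6653.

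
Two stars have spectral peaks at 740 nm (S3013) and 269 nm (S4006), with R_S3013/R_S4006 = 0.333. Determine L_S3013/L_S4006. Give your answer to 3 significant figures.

0.00194

Wien's law gives T ∝ 1/λ_max, so T_S3013/T_S4006 = λ_S4006/λ_S3013 = 269/740 = 0.3635.
Then L ∝ R²T⁴ gives L_S3013/L_S4006 = (0.333)² × (0.3635)⁴ = 0.1109 × 0.01746 = 0.001936.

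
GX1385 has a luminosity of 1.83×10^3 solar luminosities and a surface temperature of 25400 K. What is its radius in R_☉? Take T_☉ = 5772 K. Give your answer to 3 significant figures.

2.21 R_☉

R/R_☉ = √(L/L_☉) / (T/T_☉)² = √(1.83×10^3) / (4.401)²
       = 42.78 / 19.36 = 2.209.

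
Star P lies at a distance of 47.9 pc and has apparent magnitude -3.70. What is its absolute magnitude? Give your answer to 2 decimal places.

M = m − 5 log₁₀(d/10 pc) = -3.70 − 5 log₁₀(47.9/10)
  = -3.70 − 5 × 0.680 = -3.70 − 3.40 = -7.10.

-7.10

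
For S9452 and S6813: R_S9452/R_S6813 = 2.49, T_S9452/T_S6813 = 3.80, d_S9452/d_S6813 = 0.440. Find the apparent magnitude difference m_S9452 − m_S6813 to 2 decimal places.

L_S9452/L_S6813 = (2.49)²(3.80)⁴ = 1293.
F_S9452/F_S6813 = (L_S9452/L_S6813)/(d_S9452/d_S6813)² = 1293/0.1936 = 6678.
m_S9452 − m_S6813 = −2.5 log₁₀(6678) = -9.56.

-9.56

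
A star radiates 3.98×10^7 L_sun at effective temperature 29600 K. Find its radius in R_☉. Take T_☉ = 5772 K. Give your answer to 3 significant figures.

240 R_☉

R/R_☉ = √(L/L_☉) / (T/T_☉)² = √(3.98×10^7) / (5.128)²
       = 6309 / 26.30 = 239.9.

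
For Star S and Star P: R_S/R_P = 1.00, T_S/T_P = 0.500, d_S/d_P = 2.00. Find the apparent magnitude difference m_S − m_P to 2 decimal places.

L_S/L_P = (1.00)²(0.500)⁴ = 0.06250.
F_S/F_P = (L_S/L_P)/(d_S/d_P)² = 0.06250/4.000 = 0.01562.
m_S − m_P = −2.5 log₁₀(0.01562) = 4.52.

4.52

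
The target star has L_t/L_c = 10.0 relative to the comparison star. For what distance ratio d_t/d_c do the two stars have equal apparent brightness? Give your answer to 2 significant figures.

3.2

Equal flux requires L_t/d_t² = L_c/d_c², so d_t/d_c = √(L_t/L_c)
= √(10.0) = 3.162.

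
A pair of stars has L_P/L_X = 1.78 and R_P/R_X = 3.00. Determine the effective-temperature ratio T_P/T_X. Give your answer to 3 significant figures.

0.667

L ∝ R²T⁴ gives T ∝ (L/R²)^(1/4), so
T_P/T_X = (1.78 / 3.00²)^(1/4) = (0.1978)^(1/4) = 0.6669.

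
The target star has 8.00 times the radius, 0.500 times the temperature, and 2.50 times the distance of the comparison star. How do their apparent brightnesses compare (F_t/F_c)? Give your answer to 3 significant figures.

L_t/L_c = (R_t/R_c)²(T_t/T_c)⁴ = (8.00)² × (0.500)⁴ = 4.000.
F_t/F_c = (L_t/L_c)/(d_t/d_c)² = 4.000 / (2.50)² = 0.6400.

0.640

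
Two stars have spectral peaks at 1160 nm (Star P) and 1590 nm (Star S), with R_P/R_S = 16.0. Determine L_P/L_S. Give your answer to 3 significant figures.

Wien's law gives T ∝ 1/λ_max, so T_P/T_S = λ_S/λ_P = 1590/1160 = 1.371.
Then L ∝ R²T⁴ gives L_P/L_S = (16.0)² × (1.371)⁴ = 256.0 × 3.530 = 903.6.

904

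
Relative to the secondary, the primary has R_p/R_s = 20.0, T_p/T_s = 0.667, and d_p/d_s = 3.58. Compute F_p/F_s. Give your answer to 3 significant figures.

L_p/L_s = (R_p/R_s)²(T_p/T_s)⁴ = (20.0)² × (0.667)⁴ = 79.17.
F_p/F_s = (L_p/L_s)/(d_p/d_s)² = 79.17 / (3.58)² = 6.177.

6.18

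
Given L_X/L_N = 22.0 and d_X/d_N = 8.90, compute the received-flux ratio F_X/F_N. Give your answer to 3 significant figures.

0.278

F = L/(4πd²), so F_X/F_N = (L_X/L_N) / (d_X/d_N)²
= 22.0 / (8.90)² = 22.0 / 79.21 = 0.2777.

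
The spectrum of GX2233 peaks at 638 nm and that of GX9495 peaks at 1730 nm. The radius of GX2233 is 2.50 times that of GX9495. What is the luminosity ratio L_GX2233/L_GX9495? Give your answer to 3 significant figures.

338

Wien's law gives T ∝ 1/λ_max, so T_GX2233/T_GX9495 = λ_GX9495/λ_GX2233 = 1730/638 = 2.712.
Then L ∝ R²T⁴ gives L_GX2233/L_GX9495 = (2.50)² × (2.712)⁴ = 6.250 × 54.06 = 337.9.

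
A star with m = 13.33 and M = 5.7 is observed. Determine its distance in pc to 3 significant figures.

m − M = 5 log₁₀(d/10 pc)
13.33 − (5.7) = 7.63 = 5 log₁₀(d/10)
d = 10 × 10^(7.63/5) = 10 × 10^1.526 = 335.7 pc.

336 pc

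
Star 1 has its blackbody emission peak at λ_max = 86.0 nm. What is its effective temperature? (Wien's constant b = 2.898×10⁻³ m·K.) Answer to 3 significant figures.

3.37×10^4 K

T = b/λ_max = 2.898×10⁻³ / (86.0×10⁻⁹) = 3.370×10^4 K.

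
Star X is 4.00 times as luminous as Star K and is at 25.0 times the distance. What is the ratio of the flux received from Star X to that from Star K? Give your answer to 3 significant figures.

0.00640

F = L/(4πd²), so F_X/F_K = (L_X/L_K) / (d_X/d_K)²
= 4.00 / (25.0)² = 4.00 / 625.0 = 0.006400.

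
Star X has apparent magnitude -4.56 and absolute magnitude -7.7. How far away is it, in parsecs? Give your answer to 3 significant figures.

m − M = 5 log₁₀(d/10 pc)
-4.56 − (-7.7) = 3.14 = 5 log₁₀(d/10)
d = 10 × 10^(3.14/5) = 10 × 10^0.628 = 42.46 pc.

42.5 pc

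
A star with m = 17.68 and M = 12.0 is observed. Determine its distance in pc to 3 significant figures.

m − M = 5 log₁₀(d/10 pc)
17.68 − (12.0) = 5.68 = 5 log₁₀(d/10)
d = 10 × 10^(5.68/5) = 10 × 10^1.136 = 136.8 pc.

137 pc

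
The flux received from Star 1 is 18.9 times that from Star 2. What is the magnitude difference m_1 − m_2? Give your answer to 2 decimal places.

m_1 − m_2 = −2.5 log₁₀(F_1/F_2) = −2.5 log₁₀(18.9) = −2.5 × (1.276) = -3.191.

-3.19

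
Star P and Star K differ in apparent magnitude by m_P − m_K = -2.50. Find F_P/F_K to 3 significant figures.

10.0

F_P/F_K = 10^(−(m_P − m_K)/2.5) = 10^(2.50/2.5) = 10^1.000 = 10.00.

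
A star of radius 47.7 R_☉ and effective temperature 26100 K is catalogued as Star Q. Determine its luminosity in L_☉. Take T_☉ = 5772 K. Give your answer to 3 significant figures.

9.51×10^5 L_☉

L/L_☉ = (R/R_☉)² (T/T_☉)⁴ = (47.7)² × (26100/5772)⁴
       = 2275 × (4.522)⁴ = 2275 × 418.1 = 9.512×10^5.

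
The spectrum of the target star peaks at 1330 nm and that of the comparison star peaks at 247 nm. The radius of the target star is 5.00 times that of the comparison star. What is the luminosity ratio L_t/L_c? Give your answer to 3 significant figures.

0.0297

Wien's law gives T ∝ 1/λ_max, so T_t/T_c = λ_c/λ_t = 247/1330 = 0.1857.
Then L ∝ R²T⁴ gives L_t/L_c = (5.00)² × (0.1857)⁴ = 25.00 × 0.001190 = 0.02974.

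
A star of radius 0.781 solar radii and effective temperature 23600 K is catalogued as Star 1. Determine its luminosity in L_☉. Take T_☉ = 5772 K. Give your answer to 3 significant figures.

170 L_☉

L/L_☉ = (R/R_☉)² (T/T_☉)⁴ = (0.781)² × (23600/5772)⁴
       = 0.6100 × (4.089)⁴ = 0.6100 × 279.5 = 170.5.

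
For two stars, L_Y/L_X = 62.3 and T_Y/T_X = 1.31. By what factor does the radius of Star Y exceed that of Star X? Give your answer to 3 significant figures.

4.60

L ∝ R²T⁴ gives R ∝ √L / T², so
R_Y/R_X = √(62.3) / (1.31)² = 7.893 / 1.716 = 4.599.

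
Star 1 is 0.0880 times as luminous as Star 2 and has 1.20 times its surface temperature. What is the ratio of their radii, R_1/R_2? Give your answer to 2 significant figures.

0.21

L ∝ R²T⁴ gives R ∝ √L / T², so
R_1/R_2 = √(0.0880) / (1.20)² = 0.2966 / 1.440 = 0.2060.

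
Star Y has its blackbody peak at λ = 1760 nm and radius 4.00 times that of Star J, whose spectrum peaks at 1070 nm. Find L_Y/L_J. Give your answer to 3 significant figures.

Wien's law gives T ∝ 1/λ_max, so T_Y/T_J = λ_J/λ_Y = 1070/1760 = 0.6080.
Then L ∝ R²T⁴ gives L_Y/L_J = (4.00)² × (0.6080)⁴ = 16.00 × 0.1366 = 2.186.

2.19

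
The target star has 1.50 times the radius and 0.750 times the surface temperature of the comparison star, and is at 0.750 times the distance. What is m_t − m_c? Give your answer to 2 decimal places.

-0.26

L_t/L_c = (1.50)²(0.750)⁴ = 0.7119.
F_t/F_c = (L_t/L_c)/(d_t/d_c)² = 0.7119/0.5625 = 1.266.
m_t − m_c = −2.5 log₁₀(1.266) = -0.26.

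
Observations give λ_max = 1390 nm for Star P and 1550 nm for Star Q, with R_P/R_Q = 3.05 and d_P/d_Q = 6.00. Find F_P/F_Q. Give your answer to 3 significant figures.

0.400

Wien's law: T_P/T_Q = λ_Q/λ_P = 1550/1390 = 1.115.
L_P/L_Q = (R_P/R_Q)²(T_P/T_Q)⁴ = (3.05)²(1.115)⁴ = 14.38.
F_P/F_Q = (L_P/L_Q)/(d_P/d_Q)² = 14.38/(6.00)² = 0.3995.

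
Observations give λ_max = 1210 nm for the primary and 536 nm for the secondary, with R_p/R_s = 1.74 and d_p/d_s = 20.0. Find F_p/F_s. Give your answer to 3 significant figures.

Wien's law: T_p/T_s = λ_s/λ_p = 536/1210 = 0.4430.
L_p/L_s = (R_p/R_s)²(T_p/T_s)⁴ = (1.74)²(0.4430)⁴ = 0.1166.
F_p/F_s = (L_p/L_s)/(d_p/d_s)² = 0.1166/(20.0)² = 2.914×10^-4.

2.91×10^-4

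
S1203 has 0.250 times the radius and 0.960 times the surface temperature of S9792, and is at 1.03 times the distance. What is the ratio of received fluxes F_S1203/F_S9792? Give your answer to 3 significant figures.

0.0500

L_S1203/L_S9792 = (R_S1203/R_S9792)²(T_S1203/T_S9792)⁴ = (0.250)² × (0.960)⁴ = 0.05308.
F_S1203/F_S9792 = (L_S1203/L_S9792)/(d_S1203/d_S9792)² = 0.05308 / (1.03)² = 0.05004.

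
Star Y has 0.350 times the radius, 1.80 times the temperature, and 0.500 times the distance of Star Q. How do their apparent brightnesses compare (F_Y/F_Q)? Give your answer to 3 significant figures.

5.14

L_Y/L_Q = (R_Y/R_Q)²(T_Y/T_Q)⁴ = (0.350)² × (1.80)⁴ = 1.286.
F_Y/F_Q = (L_Y/L_Q)/(d_Y/d_Q)² = 1.286 / (0.500)² = 5.144.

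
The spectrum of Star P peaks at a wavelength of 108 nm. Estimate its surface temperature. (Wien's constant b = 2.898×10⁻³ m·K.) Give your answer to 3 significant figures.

2.68×10^4 K

T = b/λ_max = 2.898×10⁻³ / (108×10⁻⁹) = 2.683×10^4 K.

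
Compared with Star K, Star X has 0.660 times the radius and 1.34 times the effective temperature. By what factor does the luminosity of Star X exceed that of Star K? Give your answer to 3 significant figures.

From the Stefan–Boltzmann law, L ∝ R²T⁴, so
L_X/L_K = (R_X/R_K)² (T_X/T_K)⁴ = (0.660)² × (1.34)⁴ = 0.4356 × 3.224 = 1.404.

1.40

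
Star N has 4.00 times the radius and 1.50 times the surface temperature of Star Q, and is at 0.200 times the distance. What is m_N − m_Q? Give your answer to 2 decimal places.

-8.27

L_N/L_Q = (4.00)²(1.50)⁴ = 81.00.
F_N/F_Q = (L_N/L_Q)/(d_N/d_Q)² = 81.00/0.04000 = 2025.
m_N − m_Q = −2.5 log₁₀(2025) = -8.27.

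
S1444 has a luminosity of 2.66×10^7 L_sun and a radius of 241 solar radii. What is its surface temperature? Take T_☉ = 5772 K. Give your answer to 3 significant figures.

2.67×10^4 K

T/T_☉ = (L/L_☉)^(1/4) / (R/R_☉)^(1/2)
T = 5772 × (2.66×10^7)^(1/4) / √(241) = 5772 × 71.82 / 15.52 = 2.670×10^4 K.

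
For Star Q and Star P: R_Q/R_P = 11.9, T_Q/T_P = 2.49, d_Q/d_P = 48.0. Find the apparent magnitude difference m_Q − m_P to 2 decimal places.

-0.93

L_Q/L_P = (11.9)²(2.49)⁴ = 5444.
F_Q/F_P = (L_Q/L_P)/(d_Q/d_P)² = 5444/2304 = 2.363.
m_Q − m_P = −2.5 log₁₀(2.363) = -0.93.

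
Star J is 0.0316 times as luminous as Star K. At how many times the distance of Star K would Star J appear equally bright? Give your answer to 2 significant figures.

Equal flux requires L_J/d_J² = L_K/d_K², so d_J/d_K = √(L_J/L_K)
= √(0.0316) = 0.1778.

0.18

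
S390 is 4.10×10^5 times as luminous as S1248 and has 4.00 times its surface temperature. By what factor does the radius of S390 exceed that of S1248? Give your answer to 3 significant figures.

40.0

L ∝ R²T⁴ gives R ∝ √L / T², so
R_S390/R_S1248 = √(4.10×10^5) / (4.00)² = 640.3 / 16.00 = 40.02.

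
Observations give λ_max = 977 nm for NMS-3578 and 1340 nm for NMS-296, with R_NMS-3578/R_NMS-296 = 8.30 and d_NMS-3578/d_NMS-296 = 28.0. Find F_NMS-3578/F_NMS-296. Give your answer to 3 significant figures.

0.311

Wien's law: T_NMS-3578/T_NMS-296 = λ_NMS-296/λ_NMS-3578 = 1340/977 = 1.372.
L_NMS-3578/L_NMS-296 = (R_NMS-3578/R_NMS-296)²(T_NMS-3578/T_NMS-296)⁴ = (8.30)²(1.372)⁴ = 243.8.
F_NMS-3578/F_NMS-296 = (L_NMS-3578/L_NMS-296)/(d_NMS-3578/d_NMS-296)² = 243.8/(28.0)² = 0.3109.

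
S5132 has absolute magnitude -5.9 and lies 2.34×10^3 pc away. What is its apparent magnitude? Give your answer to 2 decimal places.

m = M + 5 log₁₀(d/10 pc) = -5.9 + 5 log₁₀(2.34×10^3/10)
  = -5.9 + 5 × 2.369 = -5.9 + 11.85 = 5.95.

5.95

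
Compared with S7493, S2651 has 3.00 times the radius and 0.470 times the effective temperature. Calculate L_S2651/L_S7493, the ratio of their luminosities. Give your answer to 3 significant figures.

From the Stefan–Boltzmann law, L ∝ R²T⁴, so
L_S2651/L_S7493 = (R_S2651/R_S7493)² (T_S2651/T_S7493)⁴ = (3.00)² × (0.470)⁴ = 9.000 × 0.04880 = 0.4392.

0.439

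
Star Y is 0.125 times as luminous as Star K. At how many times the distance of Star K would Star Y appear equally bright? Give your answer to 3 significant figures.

Equal flux requires L_Y/d_Y² = L_K/d_K², so d_Y/d_K = √(L_Y/L_K)
= √(0.125) = 0.3536.

0.354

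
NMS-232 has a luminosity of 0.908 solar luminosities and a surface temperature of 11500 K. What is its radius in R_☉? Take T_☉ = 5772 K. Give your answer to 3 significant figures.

0.240 R_☉

R/R_☉ = √(L/L_☉) / (T/T_☉)² = √(0.908) / (1.992)²
       = 0.9529 / 3.970 = 0.2400.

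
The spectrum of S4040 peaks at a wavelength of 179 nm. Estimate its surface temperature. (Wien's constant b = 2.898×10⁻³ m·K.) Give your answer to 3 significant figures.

1.62×10^4 K

T = b/λ_max = 2.898×10⁻³ / (179×10⁻⁹) = 1.619×10^4 K.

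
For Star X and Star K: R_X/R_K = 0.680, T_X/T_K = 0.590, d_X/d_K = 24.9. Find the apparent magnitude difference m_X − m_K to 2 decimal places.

L_X/L_K = (0.680)²(0.590)⁴ = 0.05603.
F_X/F_K = (L_X/L_K)/(d_X/d_K)² = 0.05603/620.0 = 9.037×10^-5.
m_X − m_K = −2.5 log₁₀(9.037×10^-5) = 10.11.

10.11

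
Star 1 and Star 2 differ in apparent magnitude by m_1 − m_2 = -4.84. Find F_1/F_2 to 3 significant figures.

86.3

F_1/F_2 = 10^(−(m_1 − m_2)/2.5) = 10^(4.84/2.5) = 10^1.936 = 86.30.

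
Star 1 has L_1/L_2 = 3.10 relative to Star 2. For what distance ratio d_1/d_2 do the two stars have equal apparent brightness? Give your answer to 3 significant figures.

1.76

Equal flux requires L_1/d_1² = L_2/d_2², so d_1/d_2 = √(L_1/L_2)
= √(3.10) = 1.761.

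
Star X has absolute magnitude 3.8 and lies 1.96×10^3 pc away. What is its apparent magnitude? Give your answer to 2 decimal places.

m = M + 5 log₁₀(d/10 pc) = 3.8 + 5 log₁₀(1.96×10^3/10)
  = 3.8 + 5 × 2.292 = 3.8 + 11.46 = 15.26.

15.26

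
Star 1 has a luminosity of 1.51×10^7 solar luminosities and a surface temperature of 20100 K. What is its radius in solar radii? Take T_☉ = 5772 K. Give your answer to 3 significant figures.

320 solar radii

R/R_☉ = √(L/L_☉) / (T/T_☉)² = √(1.51×10^7) / (3.482)²
       = 3886 / 12.13 = 320.4.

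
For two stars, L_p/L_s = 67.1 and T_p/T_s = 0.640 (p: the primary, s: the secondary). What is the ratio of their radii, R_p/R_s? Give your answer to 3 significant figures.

L ∝ R²T⁴ gives R ∝ √L / T², so
R_p/R_s = √(67.1) / (0.640)² = 8.191 / 0.4096 = 20.00.

20.0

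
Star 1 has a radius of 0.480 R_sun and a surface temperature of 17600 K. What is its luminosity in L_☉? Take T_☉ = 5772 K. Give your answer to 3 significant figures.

19.9 L_☉

L/L_☉ = (R/R_☉)² (T/T_☉)⁴ = (0.480)² × (17600/5772)⁴
       = 0.2304 × (3.049)⁴ = 0.2304 × 86.45 = 19.92.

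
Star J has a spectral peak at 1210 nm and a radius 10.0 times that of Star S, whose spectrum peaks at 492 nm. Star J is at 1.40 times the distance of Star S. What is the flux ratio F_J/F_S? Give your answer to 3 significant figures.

1.39

Wien's law: T_J/T_S = λ_S/λ_J = 492/1210 = 0.4066.
L_J/L_S = (R_J/R_S)²(T_J/T_S)⁴ = (10.0)²(0.4066)⁴ = 2.733.
F_J/F_S = (L_J/L_S)/(d_J/d_S)² = 2.733/(1.40)² = 1.395.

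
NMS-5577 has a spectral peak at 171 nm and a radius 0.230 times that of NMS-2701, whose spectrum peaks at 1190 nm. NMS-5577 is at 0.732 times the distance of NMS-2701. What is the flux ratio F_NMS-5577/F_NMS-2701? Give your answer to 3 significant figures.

Wien's law: T_NMS-5577/T_NMS-2701 = λ_NMS-2701/λ_NMS-5577 = 1190/171 = 6.959.
L_NMS-5577/L_NMS-2701 = (R_NMS-5577/R_NMS-2701)²(T_NMS-5577/T_NMS-2701)⁴ = (0.230)²(6.959)⁴ = 124.1.
F_NMS-5577/F_NMS-2701 = (L_NMS-5577/L_NMS-2701)/(d_NMS-5577/d_NMS-2701)² = 124.1/(0.732)² = 231.5.

232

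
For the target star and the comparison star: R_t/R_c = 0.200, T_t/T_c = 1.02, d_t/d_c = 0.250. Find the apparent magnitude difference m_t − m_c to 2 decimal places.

0.40

L_t/L_c = (0.200)²(1.02)⁴ = 0.04330.
F_t/F_c = (L_t/L_c)/(d_t/d_c)² = 0.04330/0.06250 = 0.6928.
m_t − m_c = −2.5 log₁₀(0.6928) = 0.40.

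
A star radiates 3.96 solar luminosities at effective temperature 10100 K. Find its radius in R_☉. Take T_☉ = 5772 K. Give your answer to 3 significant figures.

R/R_☉ = √(L/L_☉) / (T/T_☉)² = √(3.96) / (1.750)²
       = 1.990 / 3.062 = 0.6499.

0.650 R_☉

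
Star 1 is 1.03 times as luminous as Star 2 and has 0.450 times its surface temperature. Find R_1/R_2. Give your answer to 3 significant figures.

5.01

L ∝ R²T⁴ gives R ∝ √L / T², so
R_1/R_2 = √(1.03) / (0.450)² = 1.015 / 0.2025 = 5.012.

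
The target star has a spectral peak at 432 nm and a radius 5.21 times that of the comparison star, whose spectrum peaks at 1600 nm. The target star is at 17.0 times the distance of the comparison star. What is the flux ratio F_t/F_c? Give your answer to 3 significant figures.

Wien's law: T_t/T_c = λ_c/λ_t = 1600/432 = 3.704.
L_t/L_c = (R_t/R_c)²(T_t/T_c)⁴ = (5.21)²(3.704)⁴ = 5108.
F_t/F_c = (L_t/L_c)/(d_t/d_c)² = 5108/(17.0)² = 17.67.

17.7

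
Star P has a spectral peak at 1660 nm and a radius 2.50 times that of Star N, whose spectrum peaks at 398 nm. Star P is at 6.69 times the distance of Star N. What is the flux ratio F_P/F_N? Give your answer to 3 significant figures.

4.61×10^-4

Wien's law: T_P/T_N = λ_N/λ_P = 398/1660 = 0.2398.
L_P/L_N = (R_P/R_N)²(T_P/T_N)⁴ = (2.50)²(0.2398)⁴ = 0.02065.
F_P/F_N = (L_P/L_N)/(d_P/d_N)² = 0.02065/(6.69)² = 4.615×10^-4.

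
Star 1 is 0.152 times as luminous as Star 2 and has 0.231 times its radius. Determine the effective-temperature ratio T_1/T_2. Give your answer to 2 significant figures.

L ∝ R²T⁴ gives T ∝ (L/R²)^(1/4), so
T_1/T_2 = (0.152 / 0.231²)^(1/4) = (2.849)^(1/4) = 1.299.

1.3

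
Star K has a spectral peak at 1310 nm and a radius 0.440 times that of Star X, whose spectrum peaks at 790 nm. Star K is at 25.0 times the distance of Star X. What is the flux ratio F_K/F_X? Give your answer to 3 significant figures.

Wien's law: T_K/T_X = λ_X/λ_K = 790/1310 = 0.6031.
L_K/L_X = (R_K/R_X)²(T_K/T_X)⁴ = (0.440)²(0.6031)⁴ = 0.02561.
F_K/F_X = (L_K/L_X)/(d_K/d_X)² = 0.02561/(25.0)² = 4.097×10^-5.

4.10×10^-5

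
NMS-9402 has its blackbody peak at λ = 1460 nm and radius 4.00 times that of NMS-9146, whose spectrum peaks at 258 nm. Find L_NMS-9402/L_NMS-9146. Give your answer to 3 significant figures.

Wien's law gives T ∝ 1/λ_max, so T_NMS-9402/T_NMS-9146 = λ_NMS-9146/λ_NMS-9402 = 258/1460 = 0.1767.
Then L ∝ R²T⁴ gives L_NMS-9402/L_NMS-9146 = (4.00)² × (0.1767)⁴ = 16.00 × 9.751×10^-4 = 0.01560.

0.0156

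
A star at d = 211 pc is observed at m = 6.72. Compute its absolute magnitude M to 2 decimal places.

M = m − 5 log₁₀(d/10 pc) = 6.72 − 5 log₁₀(211/10)
  = 6.72 − 5 × 1.324 = 6.72 − 6.62 = 0.10.

0.10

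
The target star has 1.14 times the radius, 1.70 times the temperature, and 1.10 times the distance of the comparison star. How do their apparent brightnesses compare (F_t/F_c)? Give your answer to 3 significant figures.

L_t/L_c = (R_t/R_c)²(T_t/T_c)⁴ = (1.14)² × (1.70)⁴ = 10.85.
F_t/F_c = (L_t/L_c)/(d_t/d_c)² = 10.85 / (1.10)² = 8.971.

8.97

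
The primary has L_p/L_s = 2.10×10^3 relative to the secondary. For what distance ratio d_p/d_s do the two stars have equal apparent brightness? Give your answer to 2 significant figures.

46

Equal flux requires L_p/d_p² = L_s/d_s², so d_p/d_s = √(L_p/L_s)
= √(2.10×10^3) = 45.83.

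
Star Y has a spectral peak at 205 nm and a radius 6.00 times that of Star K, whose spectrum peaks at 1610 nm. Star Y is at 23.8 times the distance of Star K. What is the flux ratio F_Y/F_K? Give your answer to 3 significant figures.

242

Wien's law: T_Y/T_K = λ_K/λ_Y = 1610/205 = 7.854.
L_Y/L_K = (R_Y/R_K)²(T_Y/T_K)⁴ = (6.00)²(7.854)⁴ = 1.370×10^5.
F_Y/F_K = (L_Y/L_K)/(d_Y/d_K)² = 1.370×10^5/(23.8)² = 241.8.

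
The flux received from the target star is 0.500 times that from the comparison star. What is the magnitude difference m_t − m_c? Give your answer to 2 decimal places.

m_t − m_c = −2.5 log₁₀(F_t/F_c) = −2.5 log₁₀(0.500) = −2.5 × (-0.301) = 0.753.

0.75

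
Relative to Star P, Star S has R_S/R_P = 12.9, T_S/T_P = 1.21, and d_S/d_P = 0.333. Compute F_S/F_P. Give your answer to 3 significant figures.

L_S/L_P = (R_S/R_P)²(T_S/T_P)⁴ = (12.9)² × (1.21)⁴ = 356.7.
F_S/F_P = (L_S/L_P)/(d_S/d_P)² = 356.7 / (0.333)² = 3217.

3.22×10^3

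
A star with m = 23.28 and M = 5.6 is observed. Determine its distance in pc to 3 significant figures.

m − M = 5 log₁₀(d/10 pc)
23.28 − (5.6) = 17.68 = 5 log₁₀(d/10)
d = 10 × 10^(17.68/5) = 10 × 10^3.536 = 3.436×10^4 pc.

3.44×10^4 pc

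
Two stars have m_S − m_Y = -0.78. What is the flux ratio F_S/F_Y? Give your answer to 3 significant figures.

2.05

F_S/F_Y = 10^(−(m_S − m_Y)/2.5) = 10^(0.78/2.5) = 10^0.312 = 2.051.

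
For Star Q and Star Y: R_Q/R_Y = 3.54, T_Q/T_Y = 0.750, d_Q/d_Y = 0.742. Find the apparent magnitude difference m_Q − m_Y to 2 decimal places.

L_Q/L_Y = (3.54)²(0.750)⁴ = 3.965.
F_Q/F_Y = (L_Q/L_Y)/(d_Q/d_Y)² = 3.965/0.5506 = 7.202.
m_Q − m_Y = −2.5 log₁₀(7.202) = -2.14.

-2.14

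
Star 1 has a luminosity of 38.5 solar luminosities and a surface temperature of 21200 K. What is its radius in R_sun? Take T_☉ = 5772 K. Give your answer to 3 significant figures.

R/R_☉ = √(L/L_☉) / (T/T_☉)² = √(38.5) / (3.673)²
       = 6.205 / 13.49 = 0.4600.

0.460 R_sun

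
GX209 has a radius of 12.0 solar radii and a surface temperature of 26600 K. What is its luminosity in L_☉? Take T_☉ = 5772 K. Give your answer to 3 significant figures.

L/L_☉ = (R/R_☉)² (T/T_☉)⁴ = (12.0)² × (26600/5772)⁴
       = 144.0 × (4.608)⁴ = 144.0 × 451.0 = 6.495×10^4.

6.50×10^4 L_☉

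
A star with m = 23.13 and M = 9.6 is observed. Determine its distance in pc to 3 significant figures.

5.08×10^3 pc

m − M = 5 log₁₀(d/10 pc)
23.13 − (9.6) = 13.53 = 5 log₁₀(d/10)
d = 10 × 10^(13.53/5) = 10 × 10^2.706 = 5082 pc.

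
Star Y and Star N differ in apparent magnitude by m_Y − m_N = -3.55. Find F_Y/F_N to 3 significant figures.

F_Y/F_N = 10^(−(m_Y − m_N)/2.5) = 10^(3.55/2.5) = 10^1.420 = 26.30.

26.3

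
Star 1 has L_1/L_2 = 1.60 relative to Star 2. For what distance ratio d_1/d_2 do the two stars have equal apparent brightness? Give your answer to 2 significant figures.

Equal flux requires L_1/d_1² = L_2/d_2², so d_1/d_2 = √(L_1/L_2)
= √(1.60) = 1.265.

1.3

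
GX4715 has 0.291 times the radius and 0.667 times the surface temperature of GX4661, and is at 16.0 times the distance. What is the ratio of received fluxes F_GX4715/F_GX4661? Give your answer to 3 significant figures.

L_GX4715/L_GX4661 = (R_GX4715/R_GX4661)²(T_GX4715/T_GX4661)⁴ = (0.291)² × (0.667)⁴ = 0.01676.
F_GX4715/F_GX4661 = (L_GX4715/L_GX4661)/(d_GX4715/d_GX4661)² = 0.01676 / (16.0)² = 6.547×10^-5.

6.55×10^-5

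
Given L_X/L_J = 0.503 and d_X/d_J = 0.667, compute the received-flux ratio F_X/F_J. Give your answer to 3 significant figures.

F = L/(4πd²), so F_X/F_J = (L_X/L_J) / (d_X/d_J)²
= 0.503 / (0.667)² = 0.503 / 0.4449 = 1.131.

1.13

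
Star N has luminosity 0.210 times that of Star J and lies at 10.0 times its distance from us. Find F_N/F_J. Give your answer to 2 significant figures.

0.0021

F = L/(4πd²), so F_N/F_J = (L_N/L_J) / (d_N/d_J)²
= 0.210 / (10.0)² = 0.210 / 100.0 = 0.002100.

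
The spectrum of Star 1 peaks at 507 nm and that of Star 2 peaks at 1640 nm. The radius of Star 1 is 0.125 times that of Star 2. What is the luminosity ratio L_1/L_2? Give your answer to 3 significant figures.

Wien's law gives T ∝ 1/λ_max, so T_1/T_2 = λ_2/λ_1 = 1640/507 = 3.235.
Then L ∝ R²T⁴ gives L_1/L_2 = (0.125)² × (3.235)⁴ = 0.01562 × 109.5 = 1.711.

1.71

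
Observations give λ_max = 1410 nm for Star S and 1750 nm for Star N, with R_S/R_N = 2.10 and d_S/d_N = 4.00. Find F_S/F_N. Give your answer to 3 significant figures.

Wien's law: T_S/T_N = λ_N/λ_S = 1750/1410 = 1.241.
L_S/L_N = (R_S/R_N)²(T_S/T_N)⁴ = (2.10)²(1.241)⁴ = 10.46.
F_S/F_N = (L_S/L_N)/(d_S/d_N)² = 10.46/(4.00)² = 0.6540.

0.654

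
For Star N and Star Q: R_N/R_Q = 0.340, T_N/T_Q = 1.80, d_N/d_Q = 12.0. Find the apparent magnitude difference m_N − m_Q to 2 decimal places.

5.19

L_N/L_Q = (0.340)²(1.80)⁴ = 1.214.
F_N/F_Q = (L_N/L_Q)/(d_N/d_Q)² = 1.214/144.0 = 0.008427.
m_N − m_Q = −2.5 log₁₀(0.008427) = 5.19.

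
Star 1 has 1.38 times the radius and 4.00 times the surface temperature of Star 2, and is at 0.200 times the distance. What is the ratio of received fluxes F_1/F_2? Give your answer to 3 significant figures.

L_1/L_2 = (R_1/R_2)²(T_1/T_2)⁴ = (1.38)² × (4.00)⁴ = 487.5.
F_1/F_2 = (L_1/L_2)/(d_1/d_2)² = 487.5 / (0.200)² = 1.219×10^4.

1.22×10^4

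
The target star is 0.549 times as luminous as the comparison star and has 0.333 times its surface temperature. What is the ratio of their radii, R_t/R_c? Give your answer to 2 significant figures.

6.7

L ∝ R²T⁴ gives R ∝ √L / T², so
R_t/R_c = √(0.549) / (0.333)² = 0.7409 / 0.1109 = 6.682.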